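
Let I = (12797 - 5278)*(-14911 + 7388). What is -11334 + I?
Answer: -56576771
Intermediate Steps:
I = -56565437 (I = 7519*(-7523) = -56565437)
-11334 + I = -11334 - 56565437 = -56576771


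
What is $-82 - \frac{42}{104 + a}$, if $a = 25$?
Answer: $- \frac{3540}{43} \approx -82.326$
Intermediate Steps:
$-82 - \frac{42}{104 + a} = -82 - \frac{42}{104 + 25} = -82 - \frac{42}{129} = -82 - \frac{14}{43} = - \frac{3540}{43}$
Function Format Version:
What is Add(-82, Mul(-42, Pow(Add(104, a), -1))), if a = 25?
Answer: Rational(-3540, 43) ≈ -82.326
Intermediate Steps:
Add(-82, Mul(-42, Pow(Add(104, a), -1))) = Add(-82, Mul(-42, Pow(Add(104, 25), -1))) = Add(-82, Mul(-42, Pow(129, -1))) = Add(-82, Mul(-42, Rational(1, 129))) = Add(-82, Rational(-14, 43)) = Rational(-3540, 43)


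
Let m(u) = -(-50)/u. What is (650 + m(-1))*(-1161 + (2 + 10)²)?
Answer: -610200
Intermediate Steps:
m(u) = 50/u
(650 + m(-1))*(-1161 + (2 + 10)²) = (650 + 50/(-1))*(-1161 + (2 + 10)²) = (650 + 50*(-1))*(-1161 + 12²) = (650 - 50)*(-1161 + 144) = 600*(-1017) = -610200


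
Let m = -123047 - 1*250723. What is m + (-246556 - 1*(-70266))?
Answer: -550060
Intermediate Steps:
m = -373770 (m = -123047 - 250723 = -373770)
m + (-246556 - 1*(-70266)) = -373770 + (-246556 - 1*(-70266)) = -373770 + (-246556 + 70266) = -373770 - 176290 = -550060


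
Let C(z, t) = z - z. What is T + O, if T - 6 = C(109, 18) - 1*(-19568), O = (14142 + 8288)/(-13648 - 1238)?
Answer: 145678067/7443 ≈ 19573.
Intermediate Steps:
C(z, t) = 0
O = -11215/7443 (O = 22430/(-14886) = 22430*(-1/14886) = -11215/7443 ≈ -1.5068)
T = 19574 (T = 6 + (0 - 1*(-19568)) = 6 + (0 + 19568) = 6 + 19568 = 19574)
T + O = 19574 - 11215/7443 = 145678067/7443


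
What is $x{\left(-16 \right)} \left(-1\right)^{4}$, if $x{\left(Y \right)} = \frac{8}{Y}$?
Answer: $- \frac{1}{2} \approx -0.5$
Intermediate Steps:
$x{\left(-16 \right)} \left(-1\right)^{4} = \frac{8}{-16} \left(-1\right)^{4} = 8 \left(- \frac{1}{16}\right) 1 = \left(- \frac{1}{2}\right) 1 = - \frac{1}{2}$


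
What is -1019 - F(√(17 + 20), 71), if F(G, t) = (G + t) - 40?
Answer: -1050 - √37 ≈ -1056.1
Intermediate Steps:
F(G, t) = -40 + G + t
-1019 - F(√(17 + 20), 71) = -1019 - (-40 + √(17 + 20) + 71) = -1019 - (-40 + √37 + 71) = -1019 - (31 + √37) = -1019 + (-31 - √37) = -1050 - √37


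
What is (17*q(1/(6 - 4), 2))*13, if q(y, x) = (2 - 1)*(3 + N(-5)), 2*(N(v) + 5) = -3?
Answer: -1547/2 ≈ -773.50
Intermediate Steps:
N(v) = -13/2 (N(v) = -5 + (½)*(-3) = -5 - 3/2 = -13/2)
q(y, x) = -7/2 (q(y, x) = (2 - 1)*(3 - 13/2) = 1*(-7/2) = -7/2)
(17*q(1/(6 - 4), 2))*13 = (17*(-7/2))*13 = -119/2*13 = -1547/2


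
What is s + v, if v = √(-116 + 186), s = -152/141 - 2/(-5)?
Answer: -478/705 + √70 ≈ 7.6886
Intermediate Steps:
s = -478/705 (s = -152*1/141 - 2*(-⅕) = -152/141 + ⅖ = -478/705 ≈ -0.67801)
v = √70 ≈ 8.3666
s + v = -478/705 + √70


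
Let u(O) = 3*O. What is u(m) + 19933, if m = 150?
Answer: 20383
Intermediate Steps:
u(m) + 19933 = 3*150 + 19933 = 450 + 19933 = 20383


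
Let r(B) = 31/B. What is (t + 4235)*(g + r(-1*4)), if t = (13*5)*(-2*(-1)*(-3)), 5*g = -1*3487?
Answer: -10845207/4 ≈ -2.7113e+6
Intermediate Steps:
g = -3487/5 (g = (-1*3487)/5 = (⅕)*(-3487) = -3487/5 ≈ -697.40)
t = -390 (t = 65*(2*(-3)) = 65*(-6) = -390)
(t + 4235)*(g + r(-1*4)) = (-390 + 4235)*(-3487/5 + 31/((-1*4))) = 3845*(-3487/5 + 31/(-4)) = 3845*(-3487/5 + 31*(-¼)) = 3845*(-3487/5 - 31/4) = 3845*(-14103/20) = -10845207/4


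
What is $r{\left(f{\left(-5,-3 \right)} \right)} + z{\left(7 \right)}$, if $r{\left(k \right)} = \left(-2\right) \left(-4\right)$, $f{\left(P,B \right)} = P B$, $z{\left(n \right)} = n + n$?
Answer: $22$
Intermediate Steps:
$z{\left(n \right)} = 2 n$
$f{\left(P,B \right)} = B P$
$r{\left(k \right)} = 8$
$r{\left(f{\left(-5,-3 \right)} \right)} + z{\left(7 \right)} = 8 + 2 \cdot 7 = 8 + 14 = 22$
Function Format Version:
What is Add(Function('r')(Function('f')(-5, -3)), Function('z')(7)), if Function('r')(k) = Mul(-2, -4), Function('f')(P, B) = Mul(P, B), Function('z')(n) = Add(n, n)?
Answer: 22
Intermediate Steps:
Function('z')(n) = Mul(2, n)
Function('f')(P, B) = Mul(B, P)
Function('r')(k) = 8
Add(Function('r')(Function('f')(-5, -3)), Function('z')(7)) = Add(8, Mul(2, 7)) = Add(8, 14) = 22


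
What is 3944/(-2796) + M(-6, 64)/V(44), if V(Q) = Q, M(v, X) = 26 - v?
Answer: -5254/7689 ≈ -0.68331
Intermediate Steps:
3944/(-2796) + M(-6, 64)/V(44) = 3944/(-2796) + (26 - 1*(-6))/44 = 3944*(-1/2796) + (26 + 6)*(1/44) = -986/699 + 32*(1/44) = -986/699 + 8/11 = -5254/7689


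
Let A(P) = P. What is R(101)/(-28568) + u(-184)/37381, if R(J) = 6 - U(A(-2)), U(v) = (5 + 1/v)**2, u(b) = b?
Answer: -18895331/4271601632 ≈ -0.0044235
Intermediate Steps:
U(v) = (5 + 1/v)**2
R(J) = -57/4 (R(J) = 6 - (1 + 5*(-2))**2/(-2)**2 = 6 - (1 - 10)**2/4 = 6 - (-9)**2/4 = 6 - 81/4 = -57/4)
R(101)/(-28568) + u(-184)/37381 = -57/4/(-28568) - 184/37381 = -57/4*(-1/28568) - 184*1/37381 = 57/114272 - 184/37381 = -18895331/4271601632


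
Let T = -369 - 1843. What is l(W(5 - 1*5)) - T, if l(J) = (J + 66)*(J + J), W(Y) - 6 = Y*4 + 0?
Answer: 3076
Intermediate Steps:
W(Y) = 6 + 4*Y (W(Y) = 6 + (Y*4 + 0) = 6 + (4*Y + 0) = 6 + 4*Y)
T = -2212
l(J) = 2*J*(66 + J) (l(J) = (66 + J)*(2*J) = 2*J*(66 + J))
l(W(5 - 1*5)) - T = 2*(6 + 4*(5 - 1*5))*(66 + (6 + 4*(5 - 1*5))) - 1*(-2212) = 2*(6 + 4*(5 - 5))*(66 + (6 + 4*(5 - 5))) + 2212 = 2*(6 + 4*0)*(66 + (6 + 4*0)) + 2212 = 2*(6 + 0)*(66 + (6 + 0)) + 2212 = 2*6*(66 + 6) + 2212 = 2*6*72 + 2212 = 864 + 2212 = 3076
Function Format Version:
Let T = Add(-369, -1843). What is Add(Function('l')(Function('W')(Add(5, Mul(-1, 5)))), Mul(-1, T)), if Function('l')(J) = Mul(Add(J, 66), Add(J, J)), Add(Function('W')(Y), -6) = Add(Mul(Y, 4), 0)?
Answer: 3076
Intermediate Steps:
Function('W')(Y) = Add(6, Mul(4, Y)) (Function('W')(Y) = Add(6, Add(Mul(Y, 4), 0)) = Add(6, Add(Mul(4, Y), 0)) = Add(6, Mul(4, Y)))
T = -2212
Function('l')(J) = Mul(2, J, Add(66, J)) (Function('l')(J) = Mul(Add(66, J), Mul(2, J)) = Mul(2, J, Add(66, J)))
Add(Function('l')(Function('W')(Add(5, Mul(-1, 5)))), Mul(-1, T)) = Add(Mul(2, Add(6, Mul(4, Add(5, Mul(-1, 5)))), Add(66, Add(6, Mul(4, Add(5, Mul(-1, 5)))))), Mul(-1, -2212)) = Add(Mul(2, Add(6, Mul(4, Add(5, -5))), Add(66, Add(6, Mul(4, Add(5, -5))))), 2212) = Add(Mul(2, Add(6, Mul(4, 0)), Add(66, Add(6, Mul(4, 0)))), 2212) = Add(Mul(2, Add(6, 0), Add(66, Add(6, 0))), 2212) = Add(Mul(2, 6, Add(66, 6)), 2212) = Add(Mul(2, 6, 72), 2212) = Add(864, 2212) = 3076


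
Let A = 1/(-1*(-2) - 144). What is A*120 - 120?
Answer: -8580/71 ≈ -120.85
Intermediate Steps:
A = -1/142 (A = 1/(2 - 144) = 1/(-142) = -1/142 ≈ -0.0070423)
A*120 - 120 = -1/142*120 - 120 = -60/71 - 120 = -8580/71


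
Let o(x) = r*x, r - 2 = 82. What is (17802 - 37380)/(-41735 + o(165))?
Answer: 19578/27875 ≈ 0.70235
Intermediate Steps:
r = 84 (r = 2 + 82 = 84)
o(x) = 84*x
(17802 - 37380)/(-41735 + o(165)) = (17802 - 37380)/(-41735 + 84*165) = -19578/(-41735 + 13860) = -19578/(-27875) = -19578*(-1/27875) = 19578/27875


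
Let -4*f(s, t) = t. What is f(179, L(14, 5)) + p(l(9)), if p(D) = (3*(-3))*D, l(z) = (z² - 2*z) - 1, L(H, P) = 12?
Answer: -561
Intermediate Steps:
l(z) = -1 + z² - 2*z
f(s, t) = -t/4
p(D) = -9*D
f(179, L(14, 5)) + p(l(9)) = -¼*12 - 9*(-1 + 9² - 2*9) = -3 - 9*(-1 + 81 - 18) = -3 - 9*62 = -3 - 558 = -561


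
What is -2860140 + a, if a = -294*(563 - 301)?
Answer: -2937168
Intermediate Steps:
a = -77028 (a = -294*262 = -77028)
-2860140 + a = -2860140 - 77028 = -2937168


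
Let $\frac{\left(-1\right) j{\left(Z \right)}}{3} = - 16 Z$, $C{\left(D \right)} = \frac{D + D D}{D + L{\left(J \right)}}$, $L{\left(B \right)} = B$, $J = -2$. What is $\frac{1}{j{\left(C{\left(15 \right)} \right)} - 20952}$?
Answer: $- \frac{13}{260856} \approx -4.9836 \cdot 10^{-5}$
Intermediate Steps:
$C{\left(D \right)} = \frac{D + D^{2}}{-2 + D}$ ($C{\left(D \right)} = \frac{D + D D}{D - 2} = \frac{D + D^{2}}{-2 + D}$)
$j{\left(Z \right)} = 48 Z$ ($j{\left(Z \right)} = - 3 \left(- 16 Z\right) = 48 Z$)
$\frac{1}{j{\left(C{\left(15 \right)} \right)} - 20952} = \frac{1}{48 \frac{15 \left(1 + 15\right)}{-2 + 15} - 20952} = \frac{1}{48 \cdot 15 \cdot \frac{1}{13} \cdot 16 - 20952} = \frac{1}{48 \cdot \frac{240}{13} - 20952} = \frac{1}{\frac{11520}{13} - 20952} = \frac{1}{- \frac{260856}{13}} = - \frac{13}{260856}$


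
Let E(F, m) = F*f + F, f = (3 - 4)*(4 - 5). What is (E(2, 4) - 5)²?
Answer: 1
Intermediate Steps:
f = 1 (f = -1*(-1) = 1)
E(F, m) = 2*F (E(F, m) = F*1 + F = F + F = 2*F)
(E(2, 4) - 5)² = (2*2 - 5)² = (4 - 5)² = (-1)² = 1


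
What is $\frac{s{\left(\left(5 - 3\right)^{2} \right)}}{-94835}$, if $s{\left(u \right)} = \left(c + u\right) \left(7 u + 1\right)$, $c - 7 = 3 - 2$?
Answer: $- \frac{348}{94835} \approx -0.0036695$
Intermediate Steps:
$c = 8$ ($c = 7 + \left(3 - 2\right) = 7 + 1 = 8$)
$s{\left(u \right)} = \left(1 + 7 u\right) \left(8 + u\right)$ ($s{\left(u \right)} = \left(8 + u\right) \left(7 u + 1\right) = \left(8 + u\right) \left(1 + 7 u\right) = \left(1 + 7 u\right) \left(8 + u\right)$)
$\frac{s{\left(\left(5 - 3\right)^{2} \right)}}{-94835} = \frac{8 + 7 \left(\left(5 - 3\right)^{2}\right)^{2} + 57 \left(5 - 3\right)^{2}}{-94835} = \left(8 + 7 \left(2^{2}\right)^{2} + 57 \cdot 2^{2}\right) \left(- \frac{1}{94835}\right) = \left(8 + 7 \cdot 4^{2} + 57 \cdot 4\right) \left(- \frac{1}{94835}\right) = \left(8 + 7 \cdot 16 + 228\right) \left(- \frac{1}{94835}\right) = \left(8 + 112 + 228\right) \left(- \frac{1}{94835}\right) = 348 \left(- \frac{1}{94835}\right) = - \frac{348}{94835}$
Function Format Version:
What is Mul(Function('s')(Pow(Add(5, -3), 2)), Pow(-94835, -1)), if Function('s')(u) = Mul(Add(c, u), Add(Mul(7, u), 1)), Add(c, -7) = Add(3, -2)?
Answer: Rational(-348, 94835) ≈ -0.0036695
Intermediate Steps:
c = 8 (c = Add(7, Add(3, -2)) = Add(7, 1) = 8)
Function('s')(u) = Mul(Add(1, Mul(7, u)), Add(8, u)) (Function('s')(u) = Mul(Add(8, u), Add(Mul(7, u), 1)) = Mul(Add(8, u), Add(1, Mul(7, u))) = Mul(Add(1, Mul(7, u)), Add(8, u)))
Mul(Function('s')(Pow(Add(5, -3), 2)), Pow(-94835, -1)) = Mul(Add(8, Mul(7, Pow(Pow(Add(5, -3), 2), 2)), Mul(57, Pow(Add(5, -3), 2))), Pow(-94835, -1)) = Mul(Add(8, Mul(7, Pow(Pow(2, 2), 2)), Mul(57, Pow(2, 2))), Rational(-1, 94835)) = Mul(Add(8, Mul(7, Pow(4, 2)), Mul(57, 4)), Rational(-1, 94835)) = Mul(Add(8, Mul(7, 16), 228), Rational(-1, 94835)) = Mul(Add(8, 112, 228), Rational(-1, 94835)) = Mul(348, Rational(-1, 94835)) = Rational(-348, 94835)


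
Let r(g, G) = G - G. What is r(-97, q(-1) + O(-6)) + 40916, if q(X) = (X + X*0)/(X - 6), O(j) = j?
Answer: 40916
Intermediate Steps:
q(X) = X/(-6 + X) (q(X) = (X + 0)/(-6 + X) = X/(-6 + X))
r(g, G) = 0
r(-97, q(-1) + O(-6)) + 40916 = 0 + 40916 = 40916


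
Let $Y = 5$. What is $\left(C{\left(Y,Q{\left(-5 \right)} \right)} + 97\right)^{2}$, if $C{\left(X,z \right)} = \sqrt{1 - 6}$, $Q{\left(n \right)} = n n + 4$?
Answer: $\left(97 + i \sqrt{5}\right)^{2} \approx 9404.0 + 433.8 i$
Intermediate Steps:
$Q{\left(n \right)} = 4 + n^{2}$ ($Q{\left(n \right)} = n^{2} + 4 = 4 + n^{2}$)
$C{\left(X,z \right)} = i \sqrt{5}$ ($C{\left(X,z \right)} = \sqrt{-5} = i \sqrt{5}$)
$\left(C{\left(Y,Q{\left(-5 \right)} \right)} + 97\right)^{2} = \left(i \sqrt{5} + 97\right)^{2} = \left(97 + i \sqrt{5}\right)^{2}$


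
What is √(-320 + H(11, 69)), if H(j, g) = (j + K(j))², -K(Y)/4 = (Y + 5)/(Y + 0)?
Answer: I*√35471/11 ≈ 17.122*I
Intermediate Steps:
K(Y) = -4*(5 + Y)/Y (K(Y) = -4*(Y + 5)/(Y + 0) = -4*(5 + Y)/Y)
H(j, g) = (-4 + j - 20/j)² (H(j, g) = (j + (-4 - 20/j))² = (-4 + j - 20/j)²)
√(-320 + H(11, 69)) = √(-320 + (20 + 11*(4 - 1*11))²/11²) = √(-320 + (20 + 11*(4 - 11))²/121) = √(-320 + (20 + 11*(-7))²/121) = √(-320 + (20 - 77)²/121) = √(-320 + (1/121)*(-57)²) = √(-320 + (1/121)*3249) = √(-320 + 3249/121) = √(-35471/121) = I*√35471/11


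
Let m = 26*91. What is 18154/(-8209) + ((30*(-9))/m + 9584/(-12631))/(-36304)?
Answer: -9847921262929055/4453148870152528 ≈ -2.2115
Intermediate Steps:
m = 2366
18154/(-8209) + ((30*(-9))/m + 9584/(-12631))/(-36304) = 18154/(-8209) + ((30*(-9))/2366 + 9584/(-12631))/(-36304) = 18154*(-1/8209) + (-270*1/2366 + 9584*(-1/12631))*(-1/36304) = -18154/8209 + (-135/1183 - 9584/12631)*(-1/36304) = -18154/8209 - 13043057/14942473*(-1/36304) = -18154/8209 + 13043057/542471539792 = -9847921262929055/4453148870152528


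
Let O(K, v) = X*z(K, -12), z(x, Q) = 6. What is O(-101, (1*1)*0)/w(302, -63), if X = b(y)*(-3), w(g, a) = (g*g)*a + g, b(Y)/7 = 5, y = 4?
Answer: 63/574555 ≈ 0.00010965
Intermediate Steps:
b(Y) = 35 (b(Y) = 7*5 = 35)
w(g, a) = g + a*g² (w(g, a) = g²*a + g = a*g² + g = g + a*g²)
X = -105 (X = 35*(-3) = -105)
O(K, v) = -630 (O(K, v) = -105*6 = -630)
O(-101, (1*1)*0)/w(302, -63) = -630*1/(302*(1 - 63*302)) = -630*1/(302*(1 - 19026)) = -630/(302*(-19025)) = -630/(-5745550) = -630*(-1/5745550) = 63/574555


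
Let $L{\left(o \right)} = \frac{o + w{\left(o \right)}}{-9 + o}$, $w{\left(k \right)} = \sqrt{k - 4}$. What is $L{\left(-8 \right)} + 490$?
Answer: $\frac{8338}{17} - \frac{2 i \sqrt{3}}{17} \approx 490.47 - 0.20377 i$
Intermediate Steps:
$w{\left(k \right)} = \sqrt{-4 + k}$
$L{\left(o \right)} = \frac{o + \sqrt{-4 + o}}{-9 + o}$
$L{\left(-8 \right)} + 490 = \frac{-8 + \sqrt{-4 - 8}}{-9 - 8} + 490 = \frac{-8 + \sqrt{-12}}{-17} + 490 = - \frac{-8 + 2 i \sqrt{3}}{17} + 490 = \left(\frac{8}{17} - \frac{2 i \sqrt{3}}{17}\right) + 490 = \frac{8338}{17} - \frac{2 i \sqrt{3}}{17}$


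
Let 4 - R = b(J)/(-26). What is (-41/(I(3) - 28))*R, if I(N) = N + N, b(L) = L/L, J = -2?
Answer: 4305/572 ≈ 7.5262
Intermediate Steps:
b(L) = 1
I(N) = 2*N
R = 105/26 (R = 4 - 1/(-26) = 4 - (-1)/26 = 4 - 1*(-1/26) = 4 + 1/26 = 105/26 ≈ 4.0385)
(-41/(I(3) - 28))*R = (-41/(2*3 - 28))*(105/26) = (-41/(6 - 28))*(105/26) = (-41/(-22))*(105/26) = -1/22*(-41)*(105/26) = (41/22)*(105/26) = 4305/572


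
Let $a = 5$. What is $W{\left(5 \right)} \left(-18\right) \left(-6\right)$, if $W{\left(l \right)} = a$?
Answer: $540$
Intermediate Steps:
$W{\left(l \right)} = 5$
$W{\left(5 \right)} \left(-18\right) \left(-6\right) = 5 \left(-18\right) \left(-6\right) = \left(-90\right) \left(-6\right) = 540$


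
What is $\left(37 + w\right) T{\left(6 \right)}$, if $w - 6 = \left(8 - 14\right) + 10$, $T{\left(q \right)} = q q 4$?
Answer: $6768$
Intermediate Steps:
$T{\left(q \right)} = 4 q^{2}$ ($T{\left(q \right)} = q^{2} \cdot 4 = 4 q^{2}$)
$w = 10$ ($w = 6 + \left(\left(8 - 14\right) + 10\right) = 6 + \left(-6 + 10\right) = 6 + 4 = 10$)
$\left(37 + w\right) T{\left(6 \right)} = \left(37 + 10\right) 4 \cdot 6^{2} = 47 \cdot 4 \cdot 36 = 47 \cdot 144 = 6768$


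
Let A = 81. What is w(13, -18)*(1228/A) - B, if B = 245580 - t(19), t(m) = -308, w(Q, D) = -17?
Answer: -19937804/81 ≈ -2.4615e+5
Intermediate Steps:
B = 245888 (B = 245580 - 1*(-308) = 245580 + 308 = 245888)
w(13, -18)*(1228/A) - B = -20876/81 - 1*245888 = -20876/81 - 245888 = -19937804/81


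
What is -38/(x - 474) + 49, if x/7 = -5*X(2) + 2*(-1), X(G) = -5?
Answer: 15375/313 ≈ 49.121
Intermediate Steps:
x = 161 (x = 7*(-5*(-5) + 2*(-1)) = 7*(25 - 2) = 7*23 = 161)
-38/(x - 474) + 49 = -38/(161 - 474) + 49 = -38/(-313) + 49 = -38*(-1/313) + 49 = 38/313 + 49 = 15375/313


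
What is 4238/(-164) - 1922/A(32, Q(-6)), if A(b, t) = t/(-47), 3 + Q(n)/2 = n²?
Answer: 3633767/2706 ≈ 1342.9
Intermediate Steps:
Q(n) = -6 + 2*n²
A(b, t) = -t/47 (A(b, t) = t*(-1/47) = -t/47)
4238/(-164) - 1922/A(32, Q(-6)) = 4238/(-164) - 1922*(-47/(-6 + 2*(-6)²)) = 4238*(-1/164) - 1922*(-47/(-6 + 2*36)) = -2119/82 - 1922*(-47/(-6 + 72)) = -2119/82 - 1922/((-1/47*66)) = -2119/82 - 1922/(-66/47) = -2119/82 - 1922*(-47/66) = -2119/82 + 45167/33 = 3633767/2706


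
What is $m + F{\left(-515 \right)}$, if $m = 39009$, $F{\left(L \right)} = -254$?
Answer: $38755$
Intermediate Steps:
$m + F{\left(-515 \right)} = 39009 - 254 = 38755$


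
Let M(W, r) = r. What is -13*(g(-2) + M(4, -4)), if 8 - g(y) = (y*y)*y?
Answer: -156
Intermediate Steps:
g(y) = 8 - y**3 (g(y) = 8 - y*y*y = 8 - y**2*y = 8 - y**3)
-13*(g(-2) + M(4, -4)) = -13*((8 - 1*(-2)**3) - 4) = -13*((8 - 1*(-8)) - 4) = -13*((8 + 8) - 4) = -13*(16 - 4) = -13*12 = -156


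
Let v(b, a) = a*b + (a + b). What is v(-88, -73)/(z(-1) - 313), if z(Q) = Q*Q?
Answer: -6263/312 ≈ -20.074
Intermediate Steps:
z(Q) = Q**2
v(b, a) = a + b + a*b
v(-88, -73)/(z(-1) - 313) = (-73 - 88 - 73*(-88))/((-1)**2 - 313) = (-73 - 88 + 6424)/(1 - 313) = 6263/(-312) = 6263*(-1/312) = -6263/312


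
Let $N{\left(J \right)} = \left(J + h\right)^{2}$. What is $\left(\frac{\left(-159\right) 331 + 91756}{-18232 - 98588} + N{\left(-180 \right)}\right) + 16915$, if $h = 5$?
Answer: $\frac{504871243}{10620} \approx 47540.0$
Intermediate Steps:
$N{\left(J \right)} = \left(5 + J\right)^{2}$ ($N{\left(J \right)} = \left(J + 5\right)^{2} = \left(5 + J\right)^{2}$)
$\left(\frac{\left(-159\right) 331 + 91756}{-18232 - 98588} + N{\left(-180 \right)}\right) + 16915 = \left(\frac{\left(-159\right) 331 + 91756}{-18232 - 98588} + \left(5 - 180\right)^{2}\right) + 16915 = \left(\frac{-52629 + 91756}{-116820} + \left(-175\right)^{2}\right) + 16915 = \left(39127 \left(- \frac{1}{116820}\right) + 30625\right) + 16915 = \left(- \frac{3557}{10620} + 30625\right) + 16915 = \frac{325233943}{10620} + 16915 = \frac{504871243}{10620}$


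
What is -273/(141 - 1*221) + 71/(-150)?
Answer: 3527/1200 ≈ 2.9392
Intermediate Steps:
-273/(141 - 1*221) + 71/(-150) = -273/(141 - 221) + 71*(-1/150) = -273/(-80) - 71/150 = -273*(-1/80) - 71/150 = 273/80 - 71/150 = 3527/1200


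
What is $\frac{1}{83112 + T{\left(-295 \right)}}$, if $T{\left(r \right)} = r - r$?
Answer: $\frac{1}{83112} \approx 1.2032 \cdot 10^{-5}$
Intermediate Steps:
$T{\left(r \right)} = 0$
$\frac{1}{83112 + T{\left(-295 \right)}} = \frac{1}{83112 + 0} = \frac{1}{83112}$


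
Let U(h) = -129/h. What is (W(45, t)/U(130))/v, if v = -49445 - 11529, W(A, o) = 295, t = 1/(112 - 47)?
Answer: 19175/3932823 ≈ 0.0048756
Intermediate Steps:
t = 1/65 ≈ 0.015385
v = -60974
(W(45, t)/U(130))/v = (295/((-129/130)))/(-60974) = (295/((-129*1/130)))*(-1/60974) = (295/(-129/130))*(-1/60974) = (295*(-130/129))*(-1/60974) = -38350/129*(-1/60974) = 19175/3932823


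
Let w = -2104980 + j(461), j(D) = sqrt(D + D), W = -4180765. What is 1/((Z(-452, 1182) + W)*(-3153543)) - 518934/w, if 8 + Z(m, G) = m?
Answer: 7201656451600641136190239/29212467855895478711324325 + 259467*sqrt(922)/2215470399739 ≈ 0.24653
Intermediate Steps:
Z(m, G) = -8 + m
j(D) = sqrt(2)*sqrt(D) (j(D) = sqrt(2*D) = sqrt(2)*sqrt(D))
w = -2104980 + sqrt(922) (w = -2104980 + sqrt(2)*sqrt(461) = -2104980 + sqrt(922) ≈ -2.1049e+6)
1/((Z(-452, 1182) + W)*(-3153543)) - 518934/w = 1/((-8 - 452) - 4180765*(-3153543)) - 518934/(-2104980 + sqrt(922)) = -1/3153543/(-460 - 4180765) - 518934/(-2104980 + sqrt(922)) = -1/3153543/(-4181225) - 518934/(-2104980 + sqrt(922)) = -1/4181225*(-1/3153543) - 518934/(-2104980 + sqrt(922)) = 1/13185672830175 - 518934/(-2104980 + sqrt(922))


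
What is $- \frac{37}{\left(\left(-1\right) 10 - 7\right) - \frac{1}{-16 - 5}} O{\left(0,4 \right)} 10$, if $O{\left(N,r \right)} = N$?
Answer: $0$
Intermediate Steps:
$- \frac{37}{\left(\left(-1\right) 10 - 7\right) - \frac{1}{-16 - 5}} O{\left(0,4 \right)} 10 = - \frac{37}{\left(\left(-1\right) 10 - 7\right) - \frac{1}{-16 - 5}} \cdot 0 \cdot 10 = - \frac{37}{\left(-10 - 7\right) - \frac{1}{-21}} \cdot 0 \cdot 10 = - \frac{37}{-17 - - \frac{1}{21}} \cdot 0 \cdot 10 = - \frac{37}{-17 + \frac{1}{21}} \cdot 0 \cdot 10 = - \frac{37}{- \frac{356}{21}} \cdot 0 \cdot 10 = \left(-37\right) \left(- \frac{21}{356}\right) 0 \cdot 10 = \frac{777}{356} \cdot 0 \cdot 10 = 0 \cdot 10 = 0$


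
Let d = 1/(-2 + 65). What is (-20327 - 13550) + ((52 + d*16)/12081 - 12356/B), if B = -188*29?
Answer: -35141081534990/1037383389 ≈ -33875.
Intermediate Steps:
d = 1/63 ≈ 0.015873
B = -5452
(-20327 - 13550) + ((52 + d*16)/12081 - 12356/B) = (-20327 - 13550) + ((52 + (1/63)*16)/12081 - 12356/(-5452)) = -33877 + ((52 + 16/63)*(1/12081) - 12356*(-1/5452)) = -33877 + ((3292/63)*(1/12081) + 3089/1363) = -33877 + (3292/761103 + 3089/1363) = -33877 + 2355534163/1037383389 = -35141081534990/1037383389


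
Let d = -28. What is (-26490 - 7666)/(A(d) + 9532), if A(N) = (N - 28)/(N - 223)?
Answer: -2143289/598147 ≈ -3.5832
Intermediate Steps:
A(N) = (-28 + N)/(-223 + N)
(-26490 - 7666)/(A(d) + 9532) = (-26490 - 7666)/((-28 - 28)/(-223 - 28) + 9532) = -34156/(-56/(-251) + 9532) = -34156/(-1/251*(-56) + 9532) = -34156/(56/251 + 9532) = -34156/2392588/251 = -34156*251/2392588 = -2143289/598147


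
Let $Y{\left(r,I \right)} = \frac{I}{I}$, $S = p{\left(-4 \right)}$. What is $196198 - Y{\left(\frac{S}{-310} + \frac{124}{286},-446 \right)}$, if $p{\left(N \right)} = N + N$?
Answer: $196197$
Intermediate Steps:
$p{\left(N \right)} = 2 N$
$S = -8$ ($S = 2 \left(-4\right) = -8$)
$Y{\left(r,I \right)} = 1$
$196198 - Y{\left(\frac{S}{-310} + \frac{124}{286},-446 \right)} = 196198 - 1 = 196197$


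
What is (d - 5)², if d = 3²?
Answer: 16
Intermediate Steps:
d = 9
(d - 5)² = (9 - 5)² = 4² = 16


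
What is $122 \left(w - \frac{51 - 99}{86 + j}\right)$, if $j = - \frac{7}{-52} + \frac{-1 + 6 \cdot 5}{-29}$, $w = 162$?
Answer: $\frac{87799740}{4427} \approx 19833.0$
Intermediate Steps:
$j = - \frac{45}{52}$ ($j = \left(-7\right) \left(- \frac{1}{52}\right) + \left(-1 + 30\right) \left(- \frac{1}{29}\right) = \frac{7}{52} + 29 \left(- \frac{1}{29}\right) = \frac{7}{52} - 1 = - \frac{45}{52} \approx -0.86539$)
$122 \left(w - \frac{51 - 99}{86 + j}\right) = 122 \left(162 - \frac{51 - 99}{86 - \frac{45}{52}}\right) = 122 \left(162 - - \frac{48}{\frac{4427}{52}}\right) = 122 \left(162 - \left(-48\right) \frac{52}{4427}\right) = 122 \left(162 - - \frac{2496}{4427}\right) = 122 \left(162 + \frac{2496}{4427}\right) = 122 \cdot \frac{719670}{4427} = \frac{87799740}{4427}$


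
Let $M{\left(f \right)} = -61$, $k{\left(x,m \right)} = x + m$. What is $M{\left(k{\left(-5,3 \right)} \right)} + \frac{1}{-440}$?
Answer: $- \frac{26841}{440} \approx -61.002$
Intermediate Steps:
$k{\left(x,m \right)} = m + x$
$M{\left(k{\left(-5,3 \right)} \right)} + \frac{1}{-440} = -61 + \frac{1}{-440} = -61 - \frac{1}{440} = - \frac{26841}{440}$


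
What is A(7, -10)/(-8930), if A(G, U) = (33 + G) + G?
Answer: -1/190 ≈ -0.0052632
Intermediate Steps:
A(G, U) = 33 + 2*G
A(7, -10)/(-8930) = (33 + 2*7)/(-8930) = (33 + 14)*(-1/8930) = 47*(-1/8930) = -1/190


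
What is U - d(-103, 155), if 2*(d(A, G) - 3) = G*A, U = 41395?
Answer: 98749/2 ≈ 49375.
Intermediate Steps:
d(A, G) = 3 + A*G/2 (d(A, G) = 3 + (G*A)/2 = 3 + (A*G)/2 = 3 + A*G/2)
U - d(-103, 155) = 41395 - (3 + (½)*(-103)*155) = 41395 - (3 - 15965/2) = 41395 - 1*(-15959/2) = 41395 + 15959/2 = 98749/2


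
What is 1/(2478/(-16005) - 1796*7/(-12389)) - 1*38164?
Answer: -2169111014869/56838306 ≈ -38163.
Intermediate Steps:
1/(2478/(-16005) - 1796*7/(-12389)) - 1*38164 = 1/(2478*(-1/16005) - 12572*(-1/12389)) - 38164 = 1/(-826/5335 + 12572/12389) - 38164 = 1/(56838306/66095315) - 38164 = 66095315/56838306 - 38164 = -2169111014869/56838306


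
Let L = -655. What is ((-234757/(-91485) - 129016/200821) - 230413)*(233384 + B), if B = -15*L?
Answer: -1029537126693990487612/18372109185 ≈ -5.6038e+10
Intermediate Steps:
B = 9825 (B = -15*(-655) = 9825)
((-234757/(-91485) - 129016/200821) - 230413)*(233384 + B) = ((-234757/(-91485) - 129016/200821) - 230413)*(233384 + 9825) = ((-234757*(-1/91485) - 129016*1/200821) - 230413)*243209 = ((234757/91485 - 129016/200821) - 230413)*243209 = (35341106737/18372109185 - 230413)*243209 = -4233137452536668/18372109185*243209 = -1029537126693990487612/18372109185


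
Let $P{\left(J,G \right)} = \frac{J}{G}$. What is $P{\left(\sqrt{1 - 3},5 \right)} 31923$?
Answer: $\frac{31923 i \sqrt{2}}{5} \approx 9029.2 i$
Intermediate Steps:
$P{\left(\sqrt{1 - 3},5 \right)} 31923 = \frac{\sqrt{1 - 3}}{5} \cdot 31923 = \sqrt{-2} \cdot \frac{1}{5} \cdot 31923 = i \sqrt{2} \cdot \frac{1}{5} \cdot 31923 = \frac{i \sqrt{2}}{5} \cdot 31923 = \frac{31923 i \sqrt{2}}{5}$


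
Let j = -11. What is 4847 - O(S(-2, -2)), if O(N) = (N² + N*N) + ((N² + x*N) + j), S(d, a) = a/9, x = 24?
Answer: 131306/27 ≈ 4863.2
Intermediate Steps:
S(d, a) = a/9 (S(d, a) = a*(⅑) = a/9)
O(N) = -11 + 3*N² + 24*N (O(N) = (N² + N*N) + ((N² + 24*N) - 11) = (N² + N²) + (-11 + N² + 24*N) = 2*N² + (-11 + N² + 24*N) = -11 + 3*N² + 24*N)
4847 - O(S(-2, -2)) = 4847 - (-11 + 3*((⅑)*(-2))² + 24*((⅑)*(-2))) = 4847 - (-11 + 3*(-2/9)² + 24*(-2/9)) = 4847 - (-11 + 3*(4/81) - 16/3) = 4847 - (-11 + 4/27 - 16/3) = 4847 - 1*(-437/27) = 4847 + 437/27 = 131306/27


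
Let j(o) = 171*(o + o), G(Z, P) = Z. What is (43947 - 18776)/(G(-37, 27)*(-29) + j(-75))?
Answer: -25171/24577 ≈ -1.0242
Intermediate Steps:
j(o) = 342*o (j(o) = 171*(2*o) = 342*o)
(43947 - 18776)/(G(-37, 27)*(-29) + j(-75)) = (43947 - 18776)/(-37*(-29) + 342*(-75)) = 25171/(1073 - 25650) = 25171/(-24577) = 25171*(-1/24577) = -25171/24577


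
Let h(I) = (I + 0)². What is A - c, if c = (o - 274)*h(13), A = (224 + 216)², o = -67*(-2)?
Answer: 217260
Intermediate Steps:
h(I) = I²
o = 134
A = 193600 (A = 440² = 193600)
c = -23660 (c = (134 - 274)*13² = -140*169 = -23660)
A - c = 193600 - 1*(-23660) = 193600 + 23660 = 217260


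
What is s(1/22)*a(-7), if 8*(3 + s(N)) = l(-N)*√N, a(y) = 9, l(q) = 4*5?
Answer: -27 + 45*√22/44 ≈ -22.203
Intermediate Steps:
l(q) = 20
s(N) = -3 + 5*√N/2 (s(N) = -3 + (20*√N)/8 = -3 + 5*√N/2)
s(1/22)*a(-7) = (-3 + 5*√(1/22)/2)*9 = (-3 + 5*(√22/22)/2)*9 = (-3 + 5*√22/44)*9 = -27 + 45*√22/44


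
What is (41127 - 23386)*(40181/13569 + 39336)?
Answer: 9469974865465/13569 ≈ 6.9791e+8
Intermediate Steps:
(41127 - 23386)*(40181/13569 + 39336) = 17741*(40181*(1/13569) + 39336) = 17741*(40181/13569 + 39336) = 17741*(533790365/13569) = 9469974865465/13569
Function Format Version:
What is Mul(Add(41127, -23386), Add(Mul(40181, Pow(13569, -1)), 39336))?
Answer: Rational(9469974865465, 13569) ≈ 6.9791e+8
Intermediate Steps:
Mul(Add(41127, -23386), Add(Mul(40181, Pow(13569, -1)), 39336)) = Mul(17741, Add(Mul(40181, Rational(1, 13569)), 39336)) = Mul(17741, Add(Rational(40181, 13569), 39336)) = Mul(17741, Rational(533790365, 13569)) = Rational(9469974865465, 13569)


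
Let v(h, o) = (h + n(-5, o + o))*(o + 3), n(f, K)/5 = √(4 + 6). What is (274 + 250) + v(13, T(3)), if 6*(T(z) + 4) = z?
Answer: 1035/2 - 5*√10/2 ≈ 509.59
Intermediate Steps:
n(f, K) = 5*√10 (n(f, K) = 5*√(4 + 6) = 5*√10)
T(z) = -4 + z/6
v(h, o) = (3 + o)*(h + 5*√10) (v(h, o) = (h + 5*√10)*(o + 3) = (h + 5*√10)*(3 + o) = (3 + o)*(h + 5*√10))
(274 + 250) + v(13, T(3)) = (274 + 250) + (3*13 + 15*√10 + 13*(-4 + (⅙)*3) + 5*(-4 + (⅙)*3)*√10) = 524 + (39 + 15*√10 + 13*(-4 + ½) + 5*(-4 + ½)*√10) = 524 + (39 + 15*√10 + 13*(-7/2) + 5*(-7/2)*√10) = 524 + (39 + 15*√10 - 91/2 - 35*√10/2) = 524 + (-13/2 - 5*√10/2) = 1035/2 - 5*√10/2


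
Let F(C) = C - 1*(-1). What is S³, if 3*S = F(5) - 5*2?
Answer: -64/27 ≈ -2.3704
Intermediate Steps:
F(C) = 1 + C (F(C) = C + 1 = 1 + C)
S = -4/3 (S = ((1 + 5) - 5*2)/3 = (6 - 10)/3 = (⅓)*(-4) = -4/3 ≈ -1.3333)
S³ = (-4/3)³ = -64/27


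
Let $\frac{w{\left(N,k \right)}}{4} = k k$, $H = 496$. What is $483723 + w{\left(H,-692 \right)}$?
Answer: $2399179$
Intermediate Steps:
$w{\left(N,k \right)} = 4 k^{2}$ ($w{\left(N,k \right)} = 4 k k = 4 k^{2}$)
$483723 + w{\left(H,-692 \right)} = 483723 + 4 \left(-692\right)^{2} = 483723 + 4 \cdot 478864 = 483723 + 1915456 = 2399179$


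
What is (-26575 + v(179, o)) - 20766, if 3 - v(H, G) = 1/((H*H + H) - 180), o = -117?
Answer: -1516709521/32040 ≈ -47338.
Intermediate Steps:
v(H, G) = 3 - 1/(-180 + H + H²) (v(H, G) = 3 - 1/((H*H + H) - 180) = 3 - 1/((H² + H) - 180) = 3 - 1/((H + H²) - 180) = 3 - 1/(-180 + H + H²))
(-26575 + v(179, o)) - 20766 = (-26575 + (-541 + 3*179 + 3*179²)/(-180 + 179 + 179²)) - 20766 = (-26575 + (-541 + 537 + 3*32041)/(-180 + 179 + 32041)) - 20766 = (-26575 + (-541 + 537 + 96123)/32040) - 20766 = (-26575 + (1/32040)*96119) - 20766 = (-26575 + 96119/32040) - 20766 = -851366881/32040 - 20766 = -1516709521/32040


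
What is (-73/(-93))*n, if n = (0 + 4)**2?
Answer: 1168/93 ≈ 12.559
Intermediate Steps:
n = 16 (n = 4**2 = 16)
(-73/(-93))*n = -73/(-93)*16 = -73*(-1/93)*16 = (73/93)*16 = 1168/93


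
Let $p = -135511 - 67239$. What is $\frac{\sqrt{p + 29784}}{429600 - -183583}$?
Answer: $\frac{i \sqrt{172966}}{613183} \approx 0.00067825 i$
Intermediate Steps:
$p = -202750$
$\frac{\sqrt{p + 29784}}{429600 - -183583} = \frac{\sqrt{-202750 + 29784}}{429600 - -183583} = \frac{\sqrt{-172966}}{429600 + 183583} = \frac{i \sqrt{172966}}{613183}$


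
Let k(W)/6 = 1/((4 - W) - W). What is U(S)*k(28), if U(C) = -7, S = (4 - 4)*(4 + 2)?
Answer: 21/26 ≈ 0.80769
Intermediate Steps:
S = 0 (S = 0*6 = 0)
k(W) = 6/(4 - 2*W) (k(W) = 6/((4 - W) - W) = 6/(4 - 2*W))
U(S)*k(28) = -(-21)/(-2 + 28) = -(-21)/26 = -7*(-3/26) = 21/26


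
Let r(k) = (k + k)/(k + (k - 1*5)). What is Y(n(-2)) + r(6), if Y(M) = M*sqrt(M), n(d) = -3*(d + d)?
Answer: 12/7 + 24*sqrt(3) ≈ 43.284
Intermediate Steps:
n(d) = -6*d
Y(M) = M**(3/2)
r(k) = 2*k/(-5 + 2*k) (r(k) = (2*k)/(k + (k - 5)) = (2*k)/(k + (-5 + k)) = (2*k)/(-5 + 2*k) = 2*k/(-5 + 2*k))
Y(n(-2)) + r(6) = (-6*(-2))**(3/2) + 2*6/(-5 + 2*6) = 12**(3/2) + 2*6/(-5 + 12) = 24*sqrt(3) + 2*6/7 = 24*sqrt(3) + 2*6*(1/7) = 24*sqrt(3) + 12/7 = 12/7 + 24*sqrt(3)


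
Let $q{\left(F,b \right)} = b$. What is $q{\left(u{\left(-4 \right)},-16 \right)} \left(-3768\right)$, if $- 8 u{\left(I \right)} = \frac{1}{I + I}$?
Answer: $60288$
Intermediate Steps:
$u{\left(I \right)} = - \frac{1}{16 I}$ ($u{\left(I \right)} = - \frac{1}{8 \left(I + I\right)} = - \frac{1}{8 \cdot 2 I} = - \frac{\frac{1}{2} \frac{1}{I}}{8} = - \frac{1}{16 I}$)
$q{\left(u{\left(-4 \right)},-16 \right)} \left(-3768\right) = \left(-16\right) \left(-3768\right) = 60288$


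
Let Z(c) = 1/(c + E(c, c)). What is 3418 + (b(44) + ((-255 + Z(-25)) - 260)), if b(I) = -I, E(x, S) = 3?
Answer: 62897/22 ≈ 2859.0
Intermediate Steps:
Z(c) = 1/(3 + c) (Z(c) = 1/(c + 3) = 1/(3 + c))
3418 + (b(44) + ((-255 + Z(-25)) - 260)) = 3418 + (-1*44 + ((-255 + 1/(3 - 25)) - 260)) = 3418 + (-44 + ((-255 + 1/(-22)) - 260)) = 3418 + (-44 + ((-255 - 1/22) - 260)) = 3418 + (-44 + (-5611/22 - 260)) = 3418 + (-44 - 11331/22) = 3418 - 12299/22 = 62897/22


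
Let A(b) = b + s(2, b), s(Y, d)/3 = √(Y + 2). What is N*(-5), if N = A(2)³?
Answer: -2560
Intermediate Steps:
s(Y, d) = 3*√(2 + Y) (s(Y, d) = 3*√(Y + 2) = 3*√(2 + Y))
A(b) = 6 + b (A(b) = b + 3*√(2 + 2) = b + 3*√4 = b + 3*2 = b + 6 = 6 + b)
N = 512 (N = (6 + 2)³ = 8³ = 512)
N*(-5) = 512*(-5) = -2560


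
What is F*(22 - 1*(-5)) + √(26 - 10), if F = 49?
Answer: 1327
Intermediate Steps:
F*(22 - 1*(-5)) + √(26 - 10) = 49*(22 - 1*(-5)) + √(26 - 10) = 49*(22 + 5) + √16 = 49*27 + 4 = 1323 + 4 = 1327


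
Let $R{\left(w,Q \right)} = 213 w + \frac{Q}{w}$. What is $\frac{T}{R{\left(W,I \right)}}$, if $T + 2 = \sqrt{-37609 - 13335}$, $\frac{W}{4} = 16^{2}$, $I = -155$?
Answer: $- \frac{2048}{223346533} + \frac{16384 i \sqrt{199}}{223346533} \approx -9.1696 \cdot 10^{-6} + 0.0010348 i$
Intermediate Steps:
$W = 1024$ ($W = 4 \cdot 16^{2} = 4 \cdot 256 = 1024$)
$T = -2 + 16 i \sqrt{199}$ ($T = -2 + \sqrt{-37609 - 13335} = -2 + \sqrt{-50944} = -2 + 16 i \sqrt{199} \approx -2.0 + 225.71 i$)
$R{\left(w,Q \right)} = 213 w + \frac{Q}{w}$
$\frac{T}{R{\left(W,I \right)}} = \frac{-2 + 16 i \sqrt{199}}{213 \cdot 1024 - \frac{155}{1024}} = \frac{-2 + 16 i \sqrt{199}}{218112 - \frac{155}{1024}} = \frac{-2 + 16 i \sqrt{199}}{\frac{223346533}{1024}} = \left(-2 + 16 i \sqrt{199}\right) \frac{1024}{223346533} = - \frac{2048}{223346533} + \frac{16384 i \sqrt{199}}{223346533}$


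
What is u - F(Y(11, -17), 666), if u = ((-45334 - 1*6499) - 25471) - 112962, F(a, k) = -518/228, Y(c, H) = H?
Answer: -21690065/114 ≈ -1.9026e+5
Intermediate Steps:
F(a, k) = -259/114 (F(a, k) = -518*1/228 = -259/114)
u = -190266 (u = ((-45334 - 6499) - 25471) - 112962 = (-51833 - 25471) - 112962 = -77304 - 112962 = -190266)
u - F(Y(11, -17), 666) = -190266 - 1*(-259/114) = -190266 + 259/114 = -21690065/114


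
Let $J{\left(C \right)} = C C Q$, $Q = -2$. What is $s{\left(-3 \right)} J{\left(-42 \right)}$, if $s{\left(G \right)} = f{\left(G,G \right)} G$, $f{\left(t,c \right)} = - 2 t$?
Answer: $63504$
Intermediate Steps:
$J{\left(C \right)} = - 2 C^{2}$ ($J{\left(C \right)} = C C \left(-2\right) = C^{2} \left(-2\right) = - 2 C^{2}$)
$s{\left(G \right)} = - 2 G^{2}$ ($s{\left(G \right)} = - 2 G G = - 2 G^{2}$)
$s{\left(-3 \right)} J{\left(-42 \right)} = - 2 \left(-3\right)^{2} \left(- 2 \left(-42\right)^{2}\right) = \left(-2\right) 9 \left(\left(-2\right) 1764\right) = \left(-18\right) \left(-3528\right) = 63504$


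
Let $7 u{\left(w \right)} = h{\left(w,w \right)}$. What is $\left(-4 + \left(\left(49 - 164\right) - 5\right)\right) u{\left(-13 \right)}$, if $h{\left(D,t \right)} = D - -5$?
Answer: $\frac{992}{7} \approx 141.71$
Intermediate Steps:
$h{\left(D,t \right)} = 5 + D$ ($h{\left(D,t \right)} = D + 5 = 5 + D$)
$u{\left(w \right)} = \frac{5}{7} + \frac{w}{7}$ ($u{\left(w \right)} = \frac{5 + w}{7} = \frac{5}{7} + \frac{w}{7}$)
$\left(-4 + \left(\left(49 - 164\right) - 5\right)\right) u{\left(-13 \right)} = \left(-4 + \left(\left(49 - 164\right) - 5\right)\right) \left(\frac{5}{7} + \frac{1}{7} \left(-13\right)\right) = \left(-4 - 120\right) \left(\frac{5}{7} - \frac{13}{7}\right) = \left(-4 - 120\right) \left(- \frac{8}{7}\right) = \left(-124\right) \left(- \frac{8}{7}\right) = \frac{992}{7}$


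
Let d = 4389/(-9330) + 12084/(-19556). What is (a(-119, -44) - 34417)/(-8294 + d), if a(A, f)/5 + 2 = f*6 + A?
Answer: 61396942020/14013897353 ≈ 4.3811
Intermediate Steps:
a(A, f) = -10 + 5*A + 30*f (a(A, f) = -10 + 5*(f*6 + A) = -10 + 5*(6*f + A) = -10 + 5*(A + 6*f) = -10 + (5*A + 30*f) = -10 + 5*A + 30*f)
d = -16547917/15204790 (d = 4389*(-1/9330) + 12084*(-1/19556) = -1463/3110 - 3021/4889 = -16547917/15204790 ≈ -1.0883)
(a(-119, -44) - 34417)/(-8294 + d) = ((-10 + 5*(-119) + 30*(-44)) - 34417)/(-8294 - 16547917/15204790) = ((-10 - 595 - 1320) - 34417)/(-126125076177/15204790) = (-1925 - 34417)*(-15204790/126125076177) = -36342*(-15204790/126125076177) = 61396942020/14013897353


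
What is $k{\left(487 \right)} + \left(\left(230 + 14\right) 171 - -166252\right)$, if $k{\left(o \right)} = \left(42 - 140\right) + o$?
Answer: $208365$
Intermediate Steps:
$k{\left(o \right)} = -98 + o$
$k{\left(487 \right)} + \left(\left(230 + 14\right) 171 - -166252\right) = \left(-98 + 487\right) + \left(\left(230 + 14\right) 171 - -166252\right) = 389 + \left(244 \cdot 171 + 166252\right) = 389 + \left(41724 + 166252\right) = 389 + 207976 = 208365$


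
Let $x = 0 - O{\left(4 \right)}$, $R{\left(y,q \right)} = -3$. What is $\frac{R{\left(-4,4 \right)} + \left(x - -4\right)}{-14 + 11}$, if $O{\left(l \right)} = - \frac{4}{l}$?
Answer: $- \frac{2}{3} \approx -0.66667$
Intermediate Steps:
$x = 1$ ($x = 0 - - \frac{4}{4} = 0 - \left(-4\right) \frac{1}{4} = 0 - -1 = 0 + 1 = 1$)
$\frac{R{\left(-4,4 \right)} + \left(x - -4\right)}{-14 + 11} = \frac{-3 + \left(1 - -4\right)}{-14 + 11} = \frac{-3 + \left(1 + 4\right)}{-3} = \left(-3 + 5\right) \left(- \frac{1}{3}\right) = 2 \left(- \frac{1}{3}\right) = - \frac{2}{3}$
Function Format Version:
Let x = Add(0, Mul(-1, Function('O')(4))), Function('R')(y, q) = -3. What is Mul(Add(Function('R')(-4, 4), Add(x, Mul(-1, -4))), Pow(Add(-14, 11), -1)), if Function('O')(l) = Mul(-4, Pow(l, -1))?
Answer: Rational(-2, 3) ≈ -0.66667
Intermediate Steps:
x = 1 (x = Add(0, Mul(-1, Mul(-4, Pow(4, -1)))) = Add(0, Mul(-1, Mul(-4, Rational(1, 4)))) = Add(0, Mul(-1, -1)) = Add(0, 1) = 1)
Mul(Add(Function('R')(-4, 4), Add(x, Mul(-1, -4))), Pow(Add(-14, 11), -1)) = Mul(Add(-3, Add(1, Mul(-1, -4))), Pow(Add(-14, 11), -1)) = Mul(Add(-3, Add(1, 4)), Pow(-3, -1)) = Mul(Add(-3, 5), Rational(-1, 3)) = Mul(2, Rational(-1, 3)) = Rational(-2, 3)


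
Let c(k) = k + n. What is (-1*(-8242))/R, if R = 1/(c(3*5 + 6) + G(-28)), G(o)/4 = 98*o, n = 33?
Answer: -90019124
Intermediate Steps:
c(k) = 33 + k (c(k) = k + 33 = 33 + k)
G(o) = 392*o (G(o) = 4*(98*o) = 392*o)
R = -1/10922 (R = 1/((33 + (3*5 + 6)) + 392*(-28)) = 1/((33 + (15 + 6)) - 10976) = 1/((33 + 21) - 10976) = 1/(54 - 10976) = 1/(-10922) = -1/10922 ≈ -9.1558e-5)
(-1*(-8242))/R = (-1*(-8242))/(-1/10922) = 8242*(-10922) = -90019124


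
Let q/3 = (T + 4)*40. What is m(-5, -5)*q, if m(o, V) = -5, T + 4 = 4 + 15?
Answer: -11400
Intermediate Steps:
T = 15 (T = -4 + (4 + 15) = -4 + 19 = 15)
q = 2280 (q = 3*((15 + 4)*40) = 3*(19*40) = 3*760 = 2280)
m(-5, -5)*q = -5*2280 = -11400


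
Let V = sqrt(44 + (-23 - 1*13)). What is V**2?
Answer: 8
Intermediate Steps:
V = 2*sqrt(2) (V = sqrt(44 + (-23 - 13)) = sqrt(44 - 36) = sqrt(8) = 2*sqrt(2) ≈ 2.8284)
V**2 = (2*sqrt(2))**2 = 8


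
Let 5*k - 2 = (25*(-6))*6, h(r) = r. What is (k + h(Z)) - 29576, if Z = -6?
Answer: -148808/5 ≈ -29762.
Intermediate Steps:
k = -898/5 (k = ⅖ + ((25*(-6))*6)/5 = ⅖ + (-150*6)/5 = ⅖ + (⅕)*(-900) = ⅖ - 180 = -898/5 ≈ -179.60)
(k + h(Z)) - 29576 = (-898/5 - 6) - 29576 = -928/5 - 29576 = -148808/5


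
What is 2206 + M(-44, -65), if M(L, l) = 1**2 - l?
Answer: 2272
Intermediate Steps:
M(L, l) = 1 - l
2206 + M(-44, -65) = 2206 + (1 - 1*(-65)) = 2206 + (1 + 65) = 2206 + 66 = 2272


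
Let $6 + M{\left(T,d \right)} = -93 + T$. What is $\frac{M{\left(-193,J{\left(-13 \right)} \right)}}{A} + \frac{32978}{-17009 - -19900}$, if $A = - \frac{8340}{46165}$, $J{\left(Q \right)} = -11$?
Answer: $\frac{1962311845}{1205547} \approx 1627.7$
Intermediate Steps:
$M{\left(T,d \right)} = -99 + T$ ($M{\left(T,d \right)} = -6 + \left(-93 + T\right) = -99 + T$)
$A = - \frac{1668}{9233}$ ($A = \left(-8340\right) \frac{1}{46165} = - \frac{1668}{9233} \approx -0.18066$)
$\frac{M{\left(-193,J{\left(-13 \right)} \right)}}{A} + \frac{32978}{-17009 - -19900} = \frac{-99 - 193}{- \frac{1668}{9233}} + \frac{32978}{-17009 - -19900} = \left(-292\right) \left(- \frac{9233}{1668}\right) + \frac{32978}{-17009 + 19900} = \frac{674009}{417} + \frac{32978}{2891} = \frac{1962311845}{1205547}$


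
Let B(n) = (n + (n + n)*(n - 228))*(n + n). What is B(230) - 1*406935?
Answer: 122065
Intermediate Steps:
B(n) = 2*n*(n + 2*n*(-228 + n)) (B(n) = (n + (2*n)*(-228 + n))*(2*n) = (n + 2*n*(-228 + n))*(2*n) = 2*n*(n + 2*n*(-228 + n)))
B(230) - 1*406935 = 230²*(-910 + 4*230) - 1*406935 = 52900*(-910 + 920) - 406935 = 52900*10 - 406935 = 529000 - 406935 = 122065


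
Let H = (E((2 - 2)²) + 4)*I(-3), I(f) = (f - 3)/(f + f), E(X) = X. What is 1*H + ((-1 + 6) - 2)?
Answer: 7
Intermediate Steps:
I(f) = (-3 + f)/(2*f) (I(f) = (-3 + f)/((2*f)) = (-3 + f)*(1/(2*f)) = (-3 + f)/(2*f))
H = 4 (H = ((2 - 2)² + 4)*((½)*(-3 - 3)/(-3)) = (0² + 4)*((½)*(-⅓)*(-6)) = (0 + 4)*1 = 4*1 = 4)
1*H + ((-1 + 6) - 2) = 1*4 + ((-1 + 6) - 2) = 4 + (5 - 2) = 4 + 3 = 7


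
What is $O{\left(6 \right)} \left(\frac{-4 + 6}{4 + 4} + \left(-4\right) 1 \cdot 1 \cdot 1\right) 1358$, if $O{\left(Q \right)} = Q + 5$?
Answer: $- \frac{112035}{2} \approx -56018.0$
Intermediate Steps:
$O{\left(Q \right)} = 5 + Q$
$O{\left(6 \right)} \left(\frac{-4 + 6}{4 + 4} + \left(-4\right) 1 \cdot 1 \cdot 1\right) 1358 = \left(5 + 6\right) \left(\frac{-4 + 6}{4 + 4} + \left(-4\right) 1 \cdot 1 \cdot 1\right) 1358 = 11 \left(\frac{2}{8} + \left(-4\right) 1 \cdot 1\right) 1358 = 11 \left(2 \cdot \frac{1}{8} - 4\right) 1358 = 11 \left(\frac{1}{4} - 4\right) 1358 = 11 \left(- \frac{15}{4}\right) 1358 = \left(- \frac{165}{4}\right) 1358 = - \frac{112035}{2}$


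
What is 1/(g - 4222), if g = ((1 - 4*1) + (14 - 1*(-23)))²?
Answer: -1/3066 ≈ -0.00032616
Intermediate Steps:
g = 1156 (g = ((1 - 4) + (14 + 23))² = (-3 + 37)² = 34² = 1156)
1/(g - 4222) = 1/(1156 - 4222) = 1/(-3066) = -1/3066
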